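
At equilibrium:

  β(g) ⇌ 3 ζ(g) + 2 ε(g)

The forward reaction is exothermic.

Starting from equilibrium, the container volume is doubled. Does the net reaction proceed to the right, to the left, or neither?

Gas moles: reactants 1, products 5 (Δn_gas = +4). Expansion shifts the system toward the side with more moles of gas — to the right.

right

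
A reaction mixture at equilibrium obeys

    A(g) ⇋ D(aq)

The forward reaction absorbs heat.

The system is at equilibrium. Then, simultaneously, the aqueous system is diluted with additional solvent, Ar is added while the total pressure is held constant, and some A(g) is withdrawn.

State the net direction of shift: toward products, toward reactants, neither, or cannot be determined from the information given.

cannot be determined

Dilution lowers every aqueous concentration by the same factor. Δn_aq = 1 − 0 = +1, so the system shifts toward the side with more dissolved moles — to the right.
Adding inert gas at constant total pressure expands the volume and lowers every reacting partial pressure. With Δn_gas = 0 − 1 = -1, Q moves away from K toward the side with fewer gas moles, so the system shifts toward the side with more gas moles — to the left.
Removing A (g), a reactant, drives the reaction to the left.
The individual effects push in opposite directions; without quantitative information the net direction cannot be determined.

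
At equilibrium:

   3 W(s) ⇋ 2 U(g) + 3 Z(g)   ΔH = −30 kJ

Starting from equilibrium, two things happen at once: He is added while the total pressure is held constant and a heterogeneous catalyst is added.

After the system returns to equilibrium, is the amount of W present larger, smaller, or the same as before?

Adding inert gas at constant total pressure expands the volume and lowers every reacting partial pressure. With Δn_gas = 5 − 0 = +5, Q moves away from K toward the side with fewer gas moles, so the system shifts toward the side with more gas moles — to the right.
A catalyst speeds both forward and reverse rates equally; it changes neither Q nor K — no shift from this change.
The net shift is to the right. W is a reactant, so its amount decreases.

decreases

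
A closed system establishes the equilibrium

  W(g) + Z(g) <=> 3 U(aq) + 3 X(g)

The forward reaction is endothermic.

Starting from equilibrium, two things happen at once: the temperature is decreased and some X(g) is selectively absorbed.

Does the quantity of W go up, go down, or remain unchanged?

cannot be determined

The forward reaction is endothermic. Lowering T favours the exothermic direction — shift to the left.
Removing X (g), a product, drives the reaction to the right.
The two effects oppose each other, so the net shift — and hence the change in W — cannot be determined from the given information.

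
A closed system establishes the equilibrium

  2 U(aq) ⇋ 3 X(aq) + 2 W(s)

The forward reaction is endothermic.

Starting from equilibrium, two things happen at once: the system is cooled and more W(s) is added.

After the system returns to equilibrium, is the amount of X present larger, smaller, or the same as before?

decreases

The forward reaction is endothermic. Lowering T favours the exothermic direction — shift to the left.
W is a pure solid; its activity is 1 regardless of amount, so Q is unaffected — no shift from this change.
The net shift is to the left. X is a product, so its amount decreases.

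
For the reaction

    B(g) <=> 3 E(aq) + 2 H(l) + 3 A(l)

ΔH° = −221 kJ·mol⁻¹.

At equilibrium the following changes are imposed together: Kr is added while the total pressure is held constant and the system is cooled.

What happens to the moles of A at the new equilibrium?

Adding inert gas at constant total pressure expands the volume and lowers every reacting partial pressure. With Δn_gas = 0 − 1 = -1, Q moves away from K toward the side with fewer gas moles, so the system shifts toward the side with more gas moles — to the left.
The forward reaction is exothermic. Lowering T favours the exothermic direction — shift to the right.
The two effects oppose each other, so the net shift — and hence the change in A — cannot be determined from the given information.

cannot be determined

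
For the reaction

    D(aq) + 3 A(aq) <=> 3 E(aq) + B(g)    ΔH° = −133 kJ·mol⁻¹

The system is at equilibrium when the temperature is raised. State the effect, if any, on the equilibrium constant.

decreases

K depends on temperature via the van 't Hoff relation. The forward reaction is exothermic, so raising T decreases K.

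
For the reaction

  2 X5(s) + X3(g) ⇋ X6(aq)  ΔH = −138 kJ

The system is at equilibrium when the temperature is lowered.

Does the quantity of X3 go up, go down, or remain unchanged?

decreases

The forward reaction is exothermic. Lowering T favours the exothermic direction — shift to the right.
The net shift is to the right. X3 is a reactant, so its amount decreases.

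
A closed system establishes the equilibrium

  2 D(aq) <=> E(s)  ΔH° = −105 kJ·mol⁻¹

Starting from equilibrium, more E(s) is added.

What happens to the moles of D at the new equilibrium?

E is a pure solid; its activity is 1 regardless of amount, so Q is unaffected — no shift from this change.
No net shift occurs, so the amount of D is unchanged.

unchanged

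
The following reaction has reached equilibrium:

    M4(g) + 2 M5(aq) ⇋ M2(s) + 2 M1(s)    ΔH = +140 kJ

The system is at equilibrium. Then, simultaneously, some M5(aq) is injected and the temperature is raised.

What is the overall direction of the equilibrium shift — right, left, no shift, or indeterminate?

Adding M5 (aq), a reactant, drives the reaction to the right.
The forward reaction is endothermic. Raising T favours the endothermic direction — shift to the right.
All effects act in the same direction — net shift to the right.

right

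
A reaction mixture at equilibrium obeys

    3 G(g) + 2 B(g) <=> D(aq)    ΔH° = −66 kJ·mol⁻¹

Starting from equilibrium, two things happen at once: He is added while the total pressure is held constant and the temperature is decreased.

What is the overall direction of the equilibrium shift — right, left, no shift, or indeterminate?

cannot be determined

Adding inert gas at constant total pressure expands the volume and lowers every reacting partial pressure. With Δn_gas = 0 − 5 = -5, Q moves away from K toward the side with fewer gas moles, so the system shifts toward the side with more gas moles — to the left.
The forward reaction is exothermic. Lowering T favours the exothermic direction — shift to the right.
The individual effects push in opposite directions; without quantitative information the net direction cannot be determined.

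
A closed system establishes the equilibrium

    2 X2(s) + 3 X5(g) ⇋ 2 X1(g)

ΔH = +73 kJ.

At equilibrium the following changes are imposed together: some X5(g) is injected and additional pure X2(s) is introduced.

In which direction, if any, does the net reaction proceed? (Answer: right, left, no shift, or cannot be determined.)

right

Adding X5 (g), a reactant, drives the reaction to the right.
X2 is a pure solid; its activity is 1 regardless of amount, so Q is unaffected — no shift from this change.
Only the nonzero effect(s) matter; the net shift is to the right.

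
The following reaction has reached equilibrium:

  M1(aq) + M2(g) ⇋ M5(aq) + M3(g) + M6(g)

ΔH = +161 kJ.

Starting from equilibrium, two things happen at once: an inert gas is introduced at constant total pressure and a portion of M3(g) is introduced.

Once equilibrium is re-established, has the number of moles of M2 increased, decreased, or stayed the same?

Adding inert gas at constant total pressure expands the volume and lowers every reacting partial pressure. With Δn_gas = 2 − 1 = +1, Q moves away from K toward the side with fewer gas moles, so the system shifts toward the side with more gas moles — to the right.
Adding M3 (g), a product, drives the reaction to the left.
The two effects oppose each other, so the net shift — and hence the change in M2 — cannot be determined from the given information.

cannot be determined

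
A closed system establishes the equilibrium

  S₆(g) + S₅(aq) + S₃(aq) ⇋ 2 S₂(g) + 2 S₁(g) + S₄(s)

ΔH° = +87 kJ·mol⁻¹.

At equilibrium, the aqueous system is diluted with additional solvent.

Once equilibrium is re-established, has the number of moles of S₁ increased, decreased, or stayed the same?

Dilution lowers every aqueous concentration by the same factor. Δn_aq = 0 − 2 = -2, so the system shifts toward the side with more dissolved moles — to the left.
The net shift is to the left. S₁ is a product, so its amount decreases.

decreases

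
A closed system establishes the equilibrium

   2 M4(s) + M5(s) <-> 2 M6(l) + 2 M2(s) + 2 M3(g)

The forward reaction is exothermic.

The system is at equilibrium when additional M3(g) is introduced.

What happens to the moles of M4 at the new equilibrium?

Adding M3 (g), a product, drives the reaction to the left.
The net shift is to the left. M4 is a reactant, so its amount increases.

increases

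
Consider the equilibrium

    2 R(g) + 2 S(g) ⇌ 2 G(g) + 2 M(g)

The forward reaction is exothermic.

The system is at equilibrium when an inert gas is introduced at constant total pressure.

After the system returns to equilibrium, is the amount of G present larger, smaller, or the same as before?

unchanged

Adding inert gas at constant total pressure expands the volume, scaling every reacting partial pressure by the same factor. Δn_gas = 4 − 4 = 0, so Q is unchanged — no shift.
No net shift occurs, so the amount of G is unchanged.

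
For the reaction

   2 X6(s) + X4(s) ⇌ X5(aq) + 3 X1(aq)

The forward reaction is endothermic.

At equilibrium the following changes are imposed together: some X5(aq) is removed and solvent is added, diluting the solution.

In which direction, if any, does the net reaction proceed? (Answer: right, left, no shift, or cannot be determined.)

Removing X5 (aq), a product, drives the reaction to the right.
Dilution lowers every aqueous concentration by the same factor. Δn_aq = 4 − 0 = +4, so the system shifts toward the side with more dissolved moles — to the right.
All effects act in the same direction — net shift to the right.

right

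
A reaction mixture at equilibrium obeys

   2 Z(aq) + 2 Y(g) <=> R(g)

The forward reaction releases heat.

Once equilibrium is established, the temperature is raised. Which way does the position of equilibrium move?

left

The forward reaction is exothermic. Raising T favours the endothermic direction — shift to the left.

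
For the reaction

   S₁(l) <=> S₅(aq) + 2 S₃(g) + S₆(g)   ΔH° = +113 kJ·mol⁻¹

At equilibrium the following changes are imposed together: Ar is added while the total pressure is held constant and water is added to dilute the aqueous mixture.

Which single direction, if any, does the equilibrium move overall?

right

Adding inert gas at constant total pressure expands the volume and lowers every reacting partial pressure. With Δn_gas = 3 − 0 = +3, Q moves away from K toward the side with fewer gas moles, so the system shifts toward the side with more gas moles — to the right.
Dilution lowers every aqueous concentration by the same factor. Δn_aq = 1 − 0 = +1, so the system shifts toward the side with more dissolved moles — to the right.
All effects act in the same direction — net shift to the right.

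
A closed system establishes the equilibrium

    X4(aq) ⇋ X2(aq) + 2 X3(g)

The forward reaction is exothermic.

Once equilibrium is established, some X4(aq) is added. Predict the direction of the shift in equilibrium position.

right

Adding X4 (aq), a reactant, drives the reaction to the right.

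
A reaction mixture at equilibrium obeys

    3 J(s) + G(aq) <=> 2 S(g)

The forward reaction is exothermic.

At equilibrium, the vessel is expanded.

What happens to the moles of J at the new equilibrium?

decreases

Gas moles: reactants 0, products 2 (Δn_gas = +2). Expansion shifts the system toward the side with more moles of gas — to the right.
The net shift is to the right. J is a reactant, so its amount decreases.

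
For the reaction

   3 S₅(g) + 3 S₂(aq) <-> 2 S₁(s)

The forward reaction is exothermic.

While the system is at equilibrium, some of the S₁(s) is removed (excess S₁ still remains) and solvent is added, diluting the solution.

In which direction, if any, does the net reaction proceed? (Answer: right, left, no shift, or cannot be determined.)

left

S₁ is a pure solid; its activity is 1 regardless of amount, so Q is unaffected — no shift from this change.
Dilution lowers every aqueous concentration by the same factor. Δn_aq = 0 − 3 = -3, so the system shifts toward the side with more dissolved moles — to the left.
Only the nonzero effect(s) matter; the net shift is to the left.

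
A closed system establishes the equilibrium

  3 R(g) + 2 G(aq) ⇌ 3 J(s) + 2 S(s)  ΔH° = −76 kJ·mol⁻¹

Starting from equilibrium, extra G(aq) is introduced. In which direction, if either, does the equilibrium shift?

Adding G (aq), a reactant, drives the reaction to the right.

right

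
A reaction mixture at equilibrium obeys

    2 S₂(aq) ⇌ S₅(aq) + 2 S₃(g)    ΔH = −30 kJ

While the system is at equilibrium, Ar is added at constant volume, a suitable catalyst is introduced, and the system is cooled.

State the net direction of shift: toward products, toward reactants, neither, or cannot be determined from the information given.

At constant volume, adding an inert gas leaves every reacting species' partial pressure unchanged, so Q is unchanged — no shift from this change.
A catalyst speeds both forward and reverse rates equally; it changes neither Q nor K — no shift from this change.
The forward reaction is exothermic. Lowering T favours the exothermic direction — shift to the right.
Only the nonzero effect(s) matter; the net shift is to the right.

right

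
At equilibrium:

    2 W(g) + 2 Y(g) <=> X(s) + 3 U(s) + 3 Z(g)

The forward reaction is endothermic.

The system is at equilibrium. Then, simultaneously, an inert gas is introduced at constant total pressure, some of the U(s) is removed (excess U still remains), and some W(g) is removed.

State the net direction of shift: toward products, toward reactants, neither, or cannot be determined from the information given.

left

Adding inert gas at constant total pressure expands the volume and lowers every reacting partial pressure. With Δn_gas = 3 − 4 = -1, Q moves away from K toward the side with fewer gas moles, so the system shifts toward the side with more gas moles — to the left.
U is a pure solid; its activity is 1 regardless of amount, so Q is unaffected — no shift from this change.
Removing W (g), a reactant, drives the reaction to the left.
Only the nonzero effect(s) matter; the net shift is to the left.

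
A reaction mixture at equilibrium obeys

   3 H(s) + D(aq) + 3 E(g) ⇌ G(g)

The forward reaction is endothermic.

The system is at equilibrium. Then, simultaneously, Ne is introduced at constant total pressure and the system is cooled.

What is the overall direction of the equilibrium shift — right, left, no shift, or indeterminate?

Adding inert gas at constant total pressure expands the volume and lowers every reacting partial pressure. With Δn_gas = 1 − 3 = -2, Q moves away from K toward the side with fewer gas moles, so the system shifts toward the side with more gas moles — to the left.
The forward reaction is endothermic. Lowering T favours the exothermic direction — shift to the left.
All effects act in the same direction — net shift to the left.

left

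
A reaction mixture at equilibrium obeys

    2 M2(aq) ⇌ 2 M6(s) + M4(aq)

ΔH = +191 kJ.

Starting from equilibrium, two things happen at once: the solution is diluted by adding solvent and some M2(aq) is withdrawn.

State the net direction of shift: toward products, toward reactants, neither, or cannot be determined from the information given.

left

Dilution lowers every aqueous concentration by the same factor. Δn_aq = 1 − 2 = -1, so the system shifts toward the side with more dissolved moles — to the left.
Removing M2 (aq), a reactant, drives the reaction to the left.
All effects act in the same direction — net shift to the left.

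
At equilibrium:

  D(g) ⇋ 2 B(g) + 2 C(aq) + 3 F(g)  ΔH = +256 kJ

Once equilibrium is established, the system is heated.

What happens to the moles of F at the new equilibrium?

increases

The forward reaction is endothermic. Raising T favours the endothermic direction — shift to the right.
The net shift is to the right. F is a product, so its amount increases.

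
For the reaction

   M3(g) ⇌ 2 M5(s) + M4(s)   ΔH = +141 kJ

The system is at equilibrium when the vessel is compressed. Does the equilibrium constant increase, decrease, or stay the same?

unchanged

The equilibrium constant depends only on temperature. This perturbation may move the position of equilibrium, but since T is unchanged, K itself is unchanged.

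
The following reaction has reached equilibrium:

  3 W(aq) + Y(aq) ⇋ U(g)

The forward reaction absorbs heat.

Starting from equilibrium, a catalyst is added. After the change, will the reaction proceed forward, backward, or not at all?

no shift

A catalyst speeds both forward and reverse rates equally; it changes neither Q nor K — no shift from this change.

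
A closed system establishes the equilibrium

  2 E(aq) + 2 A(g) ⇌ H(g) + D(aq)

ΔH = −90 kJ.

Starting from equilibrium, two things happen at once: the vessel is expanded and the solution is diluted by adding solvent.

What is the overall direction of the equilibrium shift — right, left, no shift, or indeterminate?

Gas moles: reactants 2, products 1 (Δn_gas = -1). Expansion shifts the system toward the side with more moles of gas — to the left.
Dilution lowers every aqueous concentration by the same factor. Δn_aq = 1 − 2 = -1, so the system shifts toward the side with more dissolved moles — to the left.
All effects act in the same direction — net shift to the left.

left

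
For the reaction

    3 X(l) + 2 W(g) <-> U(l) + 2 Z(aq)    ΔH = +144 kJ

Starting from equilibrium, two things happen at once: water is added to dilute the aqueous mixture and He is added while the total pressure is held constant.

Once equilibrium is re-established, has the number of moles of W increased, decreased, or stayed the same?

cannot be determined

Dilution lowers every aqueous concentration by the same factor. Δn_aq = 2 − 0 = +2, so the system shifts toward the side with more dissolved moles — to the right.
Adding inert gas at constant total pressure expands the volume and lowers every reacting partial pressure. With Δn_gas = 0 − 2 = -2, Q moves away from K toward the side with fewer gas moles, so the system shifts toward the side with more gas moles — to the left.
The two effects oppose each other, so the net shift — and hence the change in W — cannot be determined from the given information.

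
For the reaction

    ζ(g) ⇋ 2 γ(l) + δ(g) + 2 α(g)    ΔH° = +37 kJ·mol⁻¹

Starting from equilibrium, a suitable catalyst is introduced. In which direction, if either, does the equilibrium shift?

A catalyst speeds both forward and reverse rates equally; it changes neither Q nor K — no shift from this change.

no shift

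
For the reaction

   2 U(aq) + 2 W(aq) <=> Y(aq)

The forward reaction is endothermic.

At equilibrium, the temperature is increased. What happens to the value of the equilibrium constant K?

increases

K depends on temperature via the van 't Hoff relation. The forward reaction is endothermic, so raising T increases K.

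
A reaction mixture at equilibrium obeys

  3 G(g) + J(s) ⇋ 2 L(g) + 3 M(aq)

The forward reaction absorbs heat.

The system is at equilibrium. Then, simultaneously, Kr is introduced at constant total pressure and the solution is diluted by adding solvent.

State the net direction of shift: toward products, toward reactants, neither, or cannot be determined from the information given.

Adding inert gas at constant total pressure expands the volume and lowers every reacting partial pressure. With Δn_gas = 2 − 3 = -1, Q moves away from K toward the side with fewer gas moles, so the system shifts toward the side with more gas moles — to the left.
Dilution lowers every aqueous concentration by the same factor. Δn_aq = 3 − 0 = +3, so the system shifts toward the side with more dissolved moles — to the right.
The individual effects push in opposite directions; without quantitative information the net direction cannot be determined.

cannot be determined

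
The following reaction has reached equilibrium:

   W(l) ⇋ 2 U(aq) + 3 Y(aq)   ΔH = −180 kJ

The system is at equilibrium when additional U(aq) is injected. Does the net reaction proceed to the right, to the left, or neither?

Adding U (aq), a product, drives the reaction to the left.

left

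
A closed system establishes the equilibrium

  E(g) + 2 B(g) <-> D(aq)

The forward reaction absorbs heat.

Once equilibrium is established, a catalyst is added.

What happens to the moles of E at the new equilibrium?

unchanged

A catalyst speeds both forward and reverse rates equally; it changes neither Q nor K — no shift from this change.
No net shift occurs, so the amount of E is unchanged.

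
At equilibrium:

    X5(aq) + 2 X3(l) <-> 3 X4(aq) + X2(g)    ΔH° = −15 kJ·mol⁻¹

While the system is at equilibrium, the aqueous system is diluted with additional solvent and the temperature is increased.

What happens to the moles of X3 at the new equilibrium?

Dilution lowers every aqueous concentration by the same factor. Δn_aq = 3 − 1 = +2, so the system shifts toward the side with more dissolved moles — to the right.
The forward reaction is exothermic. Raising T favours the endothermic direction — shift to the left.
The two effects oppose each other, so the net shift — and hence the change in X3 — cannot be determined from the given information.

cannot be determined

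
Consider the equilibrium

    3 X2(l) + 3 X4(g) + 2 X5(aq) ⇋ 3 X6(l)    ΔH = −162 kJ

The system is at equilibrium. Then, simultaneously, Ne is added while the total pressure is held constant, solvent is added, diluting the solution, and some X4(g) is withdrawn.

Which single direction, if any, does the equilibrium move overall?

Adding inert gas at constant total pressure expands the volume and lowers every reacting partial pressure. With Δn_gas = 0 − 3 = -3, Q moves away from K toward the side with fewer gas moles, so the system shifts toward the side with more gas moles — to the left.
Dilution lowers every aqueous concentration by the same factor. Δn_aq = 0 − 2 = -2, so the system shifts toward the side with more dissolved moles — to the left.
Removing X4 (g), a reactant, drives the reaction to the left.
All effects act in the same direction — net shift to the left.

left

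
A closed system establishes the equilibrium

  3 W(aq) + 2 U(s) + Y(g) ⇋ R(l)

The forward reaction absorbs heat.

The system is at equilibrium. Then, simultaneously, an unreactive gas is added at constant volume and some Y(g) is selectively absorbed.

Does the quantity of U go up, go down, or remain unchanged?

At constant volume, adding an inert gas leaves every reacting species' partial pressure unchanged, so Q is unchanged — no shift from this change.
Removing Y (g), a reactant, drives the reaction to the left.
The net shift is to the left. U is a reactant, so its amount increases.

increases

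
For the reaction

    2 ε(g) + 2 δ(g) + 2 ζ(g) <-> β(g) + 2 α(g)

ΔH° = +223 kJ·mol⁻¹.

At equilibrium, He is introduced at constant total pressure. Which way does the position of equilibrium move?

left

Adding inert gas at constant total pressure expands the volume and lowers every reacting partial pressure. With Δn_gas = 3 − 6 = -3, Q moves away from K toward the side with fewer gas moles, so the system shifts toward the side with more gas moles — to the left.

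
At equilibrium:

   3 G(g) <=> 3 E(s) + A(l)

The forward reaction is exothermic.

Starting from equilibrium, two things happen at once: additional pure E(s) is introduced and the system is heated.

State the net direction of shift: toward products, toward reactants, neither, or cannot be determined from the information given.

E is a pure solid; its activity is 1 regardless of amount, so Q is unaffected — no shift from this change.
The forward reaction is exothermic. Raising T favours the endothermic direction — shift to the left.
Only the nonzero effect(s) matter; the net shift is to the left.

left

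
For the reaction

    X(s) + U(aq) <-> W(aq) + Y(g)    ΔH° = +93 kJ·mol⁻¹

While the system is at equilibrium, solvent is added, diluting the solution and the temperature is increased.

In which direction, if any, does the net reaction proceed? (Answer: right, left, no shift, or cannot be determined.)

Dilution scales every aqueous concentration by the same factor. Δn_aq = 1 − 1 = 0, so Q is unchanged — no shift.
The forward reaction is endothermic. Raising T favours the endothermic direction — shift to the right.
Only the nonzero effect(s) matter; the net shift is to the right.

right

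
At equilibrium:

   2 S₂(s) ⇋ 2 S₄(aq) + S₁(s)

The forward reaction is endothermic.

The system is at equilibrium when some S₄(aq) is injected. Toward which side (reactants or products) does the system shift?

Adding S₄ (aq), a product, drives the reaction to the left.

left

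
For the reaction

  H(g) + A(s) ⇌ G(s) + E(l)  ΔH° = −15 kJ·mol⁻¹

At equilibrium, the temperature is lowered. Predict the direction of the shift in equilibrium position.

right

The forward reaction is exothermic. Lowering T favours the exothermic direction — shift to the right.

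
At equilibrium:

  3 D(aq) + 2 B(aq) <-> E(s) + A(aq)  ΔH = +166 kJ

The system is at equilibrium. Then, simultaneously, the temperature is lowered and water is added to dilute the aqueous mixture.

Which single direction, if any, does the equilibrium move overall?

left

The forward reaction is endothermic. Lowering T favours the exothermic direction — shift to the left.
Dilution lowers every aqueous concentration by the same factor. Δn_aq = 1 − 5 = -4, so the system shifts toward the side with more dissolved moles — to the left.
All effects act in the same direction — net shift to the left.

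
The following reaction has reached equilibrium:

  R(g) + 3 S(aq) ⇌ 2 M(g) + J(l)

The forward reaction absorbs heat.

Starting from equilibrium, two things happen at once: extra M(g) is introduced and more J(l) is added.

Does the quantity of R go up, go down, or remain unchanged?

increases

Adding M (g), a product, drives the reaction to the left.
J is a pure liquid; its activity is 1 regardless of amount, so Q is unaffected — no shift from this change.
The net shift is to the left. R is a reactant, so its amount increases.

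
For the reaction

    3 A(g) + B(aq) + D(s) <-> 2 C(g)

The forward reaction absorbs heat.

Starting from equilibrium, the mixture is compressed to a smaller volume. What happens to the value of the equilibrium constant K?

The equilibrium constant depends only on temperature. This perturbation may move the position of equilibrium, but since T is unchanged, K itself is unchanged.

unchanged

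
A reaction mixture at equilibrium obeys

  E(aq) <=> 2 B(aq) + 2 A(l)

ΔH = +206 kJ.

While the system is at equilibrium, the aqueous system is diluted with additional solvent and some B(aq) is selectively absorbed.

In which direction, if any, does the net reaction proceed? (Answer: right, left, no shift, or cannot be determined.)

Dilution lowers every aqueous concentration by the same factor. Δn_aq = 2 − 1 = +1, so the system shifts toward the side with more dissolved moles — to the right.
Removing B (aq), a product, drives the reaction to the right.
All effects act in the same direction — net shift to the right.

right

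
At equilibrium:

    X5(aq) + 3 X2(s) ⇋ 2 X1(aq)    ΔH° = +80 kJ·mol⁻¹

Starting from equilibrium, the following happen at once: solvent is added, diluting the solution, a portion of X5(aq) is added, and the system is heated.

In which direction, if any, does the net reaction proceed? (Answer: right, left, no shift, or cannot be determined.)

Dilution lowers every aqueous concentration by the same factor. Δn_aq = 2 − 1 = +1, so the system shifts toward the side with more dissolved moles — to the right.
Adding X5 (aq), a reactant, drives the reaction to the right.
The forward reaction is endothermic. Raising T favours the endothermic direction — shift to the right.
All effects act in the same direction — net shift to the right.

right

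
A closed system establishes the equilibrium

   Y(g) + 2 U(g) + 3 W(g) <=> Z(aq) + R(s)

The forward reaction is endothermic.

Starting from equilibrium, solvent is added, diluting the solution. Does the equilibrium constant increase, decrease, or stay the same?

The equilibrium constant depends only on temperature. This perturbation may move the position of equilibrium, but since T is unchanged, K itself is unchanged.

unchanged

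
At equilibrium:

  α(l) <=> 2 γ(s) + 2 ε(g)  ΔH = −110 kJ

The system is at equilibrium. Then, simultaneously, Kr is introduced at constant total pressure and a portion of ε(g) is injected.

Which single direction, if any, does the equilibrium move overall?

cannot be determined

Adding inert gas at constant total pressure expands the volume and lowers every reacting partial pressure. With Δn_gas = 2 − 0 = +2, Q moves away from K toward the side with fewer gas moles, so the system shifts toward the side with more gas moles — to the right.
Adding ε (g), a product, drives the reaction to the left.
The individual effects push in opposite directions; without quantitative information the net direction cannot be determined.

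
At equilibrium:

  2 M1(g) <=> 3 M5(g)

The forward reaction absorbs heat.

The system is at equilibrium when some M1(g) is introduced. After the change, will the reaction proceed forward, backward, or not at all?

right

Adding M1 (g), a reactant, drives the reaction to the right.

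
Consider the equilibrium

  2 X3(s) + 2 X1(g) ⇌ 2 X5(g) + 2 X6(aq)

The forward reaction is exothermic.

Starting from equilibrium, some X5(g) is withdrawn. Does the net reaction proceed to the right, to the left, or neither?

right

Removing X5 (g), a product, drives the reaction to the right.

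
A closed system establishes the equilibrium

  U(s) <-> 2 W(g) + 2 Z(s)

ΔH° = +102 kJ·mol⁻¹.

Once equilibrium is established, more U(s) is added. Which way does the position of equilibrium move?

no shift

U is a pure solid; its activity is 1 regardless of amount, so Q is unaffected — no shift from this change.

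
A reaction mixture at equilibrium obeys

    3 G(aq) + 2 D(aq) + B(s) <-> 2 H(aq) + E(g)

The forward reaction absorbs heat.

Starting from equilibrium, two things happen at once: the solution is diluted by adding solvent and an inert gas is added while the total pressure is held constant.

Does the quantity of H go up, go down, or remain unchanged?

Dilution lowers every aqueous concentration by the same factor. Δn_aq = 2 − 5 = -3, so the system shifts toward the side with more dissolved moles — to the left.
Adding inert gas at constant total pressure expands the volume and lowers every reacting partial pressure. With Δn_gas = 1 − 0 = +1, Q moves away from K toward the side with fewer gas moles, so the system shifts toward the side with more gas moles — to the right.
The two effects oppose each other, so the net shift — and hence the change in H — cannot be determined from the given information.

cannot be determined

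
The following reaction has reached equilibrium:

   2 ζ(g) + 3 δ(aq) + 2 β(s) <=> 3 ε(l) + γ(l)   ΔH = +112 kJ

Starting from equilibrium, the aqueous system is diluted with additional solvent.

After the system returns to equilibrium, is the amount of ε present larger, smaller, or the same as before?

decreases

Dilution lowers every aqueous concentration by the same factor. Δn_aq = 0 − 3 = -3, so the system shifts toward the side with more dissolved moles — to the left.
The net shift is to the left. ε is a product, so its amount decreases.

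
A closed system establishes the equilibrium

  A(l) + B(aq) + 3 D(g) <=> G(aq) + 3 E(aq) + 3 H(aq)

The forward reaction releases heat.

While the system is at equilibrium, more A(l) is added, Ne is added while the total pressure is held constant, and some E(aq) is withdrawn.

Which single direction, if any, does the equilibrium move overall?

A is a pure liquid; its activity is 1 regardless of amount, so Q is unaffected — no shift from this change.
Adding inert gas at constant total pressure expands the volume and lowers every reacting partial pressure. With Δn_gas = 0 − 3 = -3, Q moves away from K toward the side with fewer gas moles, so the system shifts toward the side with more gas moles — to the left.
Removing E (aq), a product, drives the reaction to the right.
The individual effects push in opposite directions; without quantitative information the net direction cannot be determined.

cannot be determined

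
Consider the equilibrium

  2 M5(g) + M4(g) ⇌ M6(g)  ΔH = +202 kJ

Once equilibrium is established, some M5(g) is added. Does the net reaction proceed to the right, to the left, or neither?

Adding M5 (g), a reactant, drives the reaction to the right.

right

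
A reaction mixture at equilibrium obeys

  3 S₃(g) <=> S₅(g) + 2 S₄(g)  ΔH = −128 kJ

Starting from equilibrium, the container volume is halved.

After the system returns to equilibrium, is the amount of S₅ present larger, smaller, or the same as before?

Gas moles: reactants 3, products 3. Δn_gas = 0, so a volume change leaves Q equal to K — no shift from this change.
No net shift occurs, so the amount of S₅ is unchanged.

unchanged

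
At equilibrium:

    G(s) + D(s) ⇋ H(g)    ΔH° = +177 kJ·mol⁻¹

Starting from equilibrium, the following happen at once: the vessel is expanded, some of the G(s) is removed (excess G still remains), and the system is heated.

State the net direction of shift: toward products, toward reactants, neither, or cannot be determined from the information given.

Gas moles: reactants 0, products 1 (Δn_gas = +1). Expansion shifts the system toward the side with more moles of gas — to the right.
G is a pure solid; its activity is 1 regardless of amount, so Q is unaffected — no shift from this change.
The forward reaction is endothermic. Raising T favours the endothermic direction — shift to the right.
Only the nonzero effect(s) matter; the net shift is to the right.

right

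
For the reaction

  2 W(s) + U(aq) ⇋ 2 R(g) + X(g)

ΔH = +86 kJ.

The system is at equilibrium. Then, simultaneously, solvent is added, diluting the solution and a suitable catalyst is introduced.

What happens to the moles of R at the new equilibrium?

decreases

Dilution lowers every aqueous concentration by the same factor. Δn_aq = 0 − 1 = -1, so the system shifts toward the side with more dissolved moles — to the left.
A catalyst speeds both forward and reverse rates equally; it changes neither Q nor K — no shift from this change.
The net shift is to the left. R is a product, so its amount decreases.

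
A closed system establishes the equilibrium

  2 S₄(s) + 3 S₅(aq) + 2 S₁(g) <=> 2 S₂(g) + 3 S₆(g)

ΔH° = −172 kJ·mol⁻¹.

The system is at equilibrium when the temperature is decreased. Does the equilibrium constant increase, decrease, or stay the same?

increases

K depends on temperature via the van 't Hoff relation. The forward reaction is exothermic, so lowering T increases K.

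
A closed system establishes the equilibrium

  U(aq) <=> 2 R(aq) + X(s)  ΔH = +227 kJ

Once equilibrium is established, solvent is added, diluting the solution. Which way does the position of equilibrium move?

right

Dilution lowers every aqueous concentration by the same factor. Δn_aq = 2 − 1 = +1, so the system shifts toward the side with more dissolved moles — to the right.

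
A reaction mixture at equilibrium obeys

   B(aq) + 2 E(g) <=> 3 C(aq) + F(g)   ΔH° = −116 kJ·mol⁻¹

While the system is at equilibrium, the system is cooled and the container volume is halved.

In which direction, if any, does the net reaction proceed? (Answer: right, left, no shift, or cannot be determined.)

right

The forward reaction is exothermic. Lowering T favours the exothermic direction — shift to the right.
Gas moles: reactants 2, products 1 (Δn_gas = -1). Compression shifts the system toward the side with fewer moles of gas — to the right.
All effects act in the same direction — net shift to the right.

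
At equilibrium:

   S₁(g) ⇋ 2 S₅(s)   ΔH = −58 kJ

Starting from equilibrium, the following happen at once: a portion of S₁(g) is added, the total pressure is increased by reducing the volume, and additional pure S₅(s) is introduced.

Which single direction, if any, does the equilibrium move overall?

Adding S₁ (g), a reactant, drives the reaction to the right.
Gas moles: reactants 1, products 0 (Δn_gas = -1). Compression shifts the system toward the side with fewer moles of gas — to the right.
S₅ is a pure solid; its activity is 1 regardless of amount, so Q is unaffected — no shift from this change.
Only the nonzero effect(s) matter; the net shift is to the right.

right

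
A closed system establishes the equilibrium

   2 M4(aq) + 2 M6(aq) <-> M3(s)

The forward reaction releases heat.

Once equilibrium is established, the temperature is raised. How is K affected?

K depends on temperature via the van 't Hoff relation. The forward reaction is exothermic, so raising T decreases K.

decreases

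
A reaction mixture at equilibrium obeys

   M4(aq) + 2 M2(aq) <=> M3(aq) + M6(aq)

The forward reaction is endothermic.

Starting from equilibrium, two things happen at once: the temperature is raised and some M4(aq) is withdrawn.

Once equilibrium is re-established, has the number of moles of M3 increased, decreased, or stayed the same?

cannot be determined

The forward reaction is endothermic. Raising T favours the endothermic direction — shift to the right.
Removing M4 (aq), a reactant, drives the reaction to the left.
The two effects oppose each other, so the net shift — and hence the change in M3 — cannot be determined from the given information.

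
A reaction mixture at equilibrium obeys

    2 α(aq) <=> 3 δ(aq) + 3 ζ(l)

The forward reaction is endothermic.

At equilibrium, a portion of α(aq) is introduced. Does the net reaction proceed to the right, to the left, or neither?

Adding α (aq), a reactant, drives the reaction to the right.

right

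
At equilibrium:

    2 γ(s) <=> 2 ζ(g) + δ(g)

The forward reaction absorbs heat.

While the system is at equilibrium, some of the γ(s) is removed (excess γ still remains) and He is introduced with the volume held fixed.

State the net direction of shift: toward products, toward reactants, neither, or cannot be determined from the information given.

no shift

γ is a pure solid; its activity is 1 regardless of amount, so Q is unaffected — no shift from this change.
At constant volume, adding an inert gas leaves every reacting species' partial pressure unchanged, so Q is unchanged — no shift from this change.
None of the changes alters Q relative to K, so there is no net shift.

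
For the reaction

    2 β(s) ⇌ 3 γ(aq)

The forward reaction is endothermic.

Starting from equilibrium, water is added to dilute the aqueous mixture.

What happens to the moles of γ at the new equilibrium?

increases

Dilution lowers every aqueous concentration by the same factor. Δn_aq = 3 − 0 = +3, so the system shifts toward the side with more dissolved moles — to the right.
The net shift is to the right. γ is a product, so its amount increases.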